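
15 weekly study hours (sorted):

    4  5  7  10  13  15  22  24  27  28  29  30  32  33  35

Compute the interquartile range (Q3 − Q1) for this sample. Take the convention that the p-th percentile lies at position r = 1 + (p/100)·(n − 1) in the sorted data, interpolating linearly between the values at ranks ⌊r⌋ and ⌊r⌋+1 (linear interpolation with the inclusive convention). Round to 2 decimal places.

n = 15.
P25: r = 4.5; ranks 4–5 are 10, 13; interpolating gives 11.5.
P75: r = 11.5; ranks 11–12 are 29, 30; interpolating gives 29.5.
Difference: 29.5 − 11.5 = 18.

18.00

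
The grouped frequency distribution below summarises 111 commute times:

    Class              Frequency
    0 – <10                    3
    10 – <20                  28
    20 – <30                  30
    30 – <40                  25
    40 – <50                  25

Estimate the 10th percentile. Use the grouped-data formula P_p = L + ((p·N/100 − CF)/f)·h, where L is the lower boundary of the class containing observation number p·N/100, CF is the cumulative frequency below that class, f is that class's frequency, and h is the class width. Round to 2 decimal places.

N = 111; target position k = 10/100 · 111 = 11.1.
Cumulative frequencies: 3, 31, 61, 86, 111.
Observation 11.1 falls in the class 10 – <20.
L = 10, CF = 3, f = 28, h = 10.
P10 = 10 + ((11.1 − 3)/28)·10 = 10 + 2.89286 = 12.8929.

12.89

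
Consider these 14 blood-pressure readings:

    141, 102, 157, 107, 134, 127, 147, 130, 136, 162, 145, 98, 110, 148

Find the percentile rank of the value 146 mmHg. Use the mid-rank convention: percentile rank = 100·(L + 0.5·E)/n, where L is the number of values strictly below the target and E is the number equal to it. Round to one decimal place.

71.4

Sorted: 98, 102, 107, 110, 127, 130, 134, 136, 141, 145, 147, 148, 157, 162.
Count below 146: L = 10; count equal: E = 0; n = 14.
Percentile rank = 100·(10 + 0.5·0)/14 = 100·10/14 = 71.43.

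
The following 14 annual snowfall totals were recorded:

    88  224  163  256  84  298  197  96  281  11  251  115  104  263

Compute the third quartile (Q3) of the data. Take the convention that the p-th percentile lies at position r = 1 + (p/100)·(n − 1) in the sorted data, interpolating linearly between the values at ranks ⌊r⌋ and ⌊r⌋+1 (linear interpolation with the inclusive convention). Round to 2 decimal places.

Sorted: 11, 84, 88, 96, 104, 115, 163, 197, 224, 251, 256, 263, 281, 298.
n = 14.
r = 1 + (75/100)·(14 − 1) = 1 + 9.75 = 10.75.
Rank 10 is 251 and rank 11 is 256.
Interpolate: 251 + 0.75·(256 − 251) = 251 + 0.75·5 = 254.75.

254.75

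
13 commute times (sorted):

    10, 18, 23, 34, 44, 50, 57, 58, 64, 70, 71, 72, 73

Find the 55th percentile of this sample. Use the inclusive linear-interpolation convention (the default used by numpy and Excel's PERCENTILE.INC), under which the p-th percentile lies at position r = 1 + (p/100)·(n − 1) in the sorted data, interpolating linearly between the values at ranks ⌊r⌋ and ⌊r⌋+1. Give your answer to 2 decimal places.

n = 13.
r = 1 + (55/100)·(13 − 1) = 1 + 6.6 = 7.6.
Rank 7 is 57 and rank 8 is 58.
Interpolate: 57 + 0.6·(58 − 57) = 57 + 0.6·1 = 57.6.

57.60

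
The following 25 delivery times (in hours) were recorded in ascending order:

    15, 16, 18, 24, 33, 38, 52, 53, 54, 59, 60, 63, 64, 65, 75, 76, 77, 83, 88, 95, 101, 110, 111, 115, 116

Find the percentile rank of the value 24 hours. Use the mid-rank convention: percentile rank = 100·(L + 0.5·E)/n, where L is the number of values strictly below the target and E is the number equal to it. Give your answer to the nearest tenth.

Count below 24: L = 3; count equal: E = 1; n = 25.
Percentile rank = 100·(3 + 0.5·1)/25 = 100·3.5/25 = 14.

14.0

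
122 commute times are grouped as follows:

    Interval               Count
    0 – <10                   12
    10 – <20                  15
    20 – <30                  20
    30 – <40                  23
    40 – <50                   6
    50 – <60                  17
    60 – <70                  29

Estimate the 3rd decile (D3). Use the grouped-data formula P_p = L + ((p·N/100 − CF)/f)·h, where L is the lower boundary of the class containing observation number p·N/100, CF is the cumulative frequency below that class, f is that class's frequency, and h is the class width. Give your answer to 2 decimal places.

24.80

N = 122; target position k = 30/100 · 122 = 36.6.
Cumulative frequencies: 12, 27, 47, 70, 76, 93, 122.
Observation 36.6 falls in the class 20 – <30.
L = 20, CF = 27, f = 20, h = 10.
P30 = 20 + ((36.6 − 27)/20)·10 = 20 + 4.8 = 24.8.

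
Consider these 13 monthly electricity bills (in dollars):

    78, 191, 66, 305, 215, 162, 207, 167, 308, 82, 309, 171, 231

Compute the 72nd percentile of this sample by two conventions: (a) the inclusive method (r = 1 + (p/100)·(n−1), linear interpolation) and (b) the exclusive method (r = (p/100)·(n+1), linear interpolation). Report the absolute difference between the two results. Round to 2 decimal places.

Sorted: 66, 78, 82, 162, 167, 171, 191, 207, 215, 231, 305, 308, 309.
n = 13.
(a) r = 9.64; between ranks 9 (215) and 10 (231): 225.24.
(b) r = 10.08; between ranks 10 (231) and 11 (305): 236.92.
|225.24 − 236.92| = 11.68.

11.68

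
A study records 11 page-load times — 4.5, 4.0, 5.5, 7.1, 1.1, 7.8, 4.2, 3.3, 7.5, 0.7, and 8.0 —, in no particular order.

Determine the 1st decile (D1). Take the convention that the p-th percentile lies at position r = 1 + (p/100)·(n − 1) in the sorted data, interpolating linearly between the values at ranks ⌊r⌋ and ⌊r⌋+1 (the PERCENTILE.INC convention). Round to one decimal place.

Sorted: 0.7, 1.1, 3.3, 4.0, 4.2, 4.5, 5.5, 7.1, 7.5, 7.8, 8.0.
n = 11.
r = 1 + (10/100)·(11 − 1) = 1 + 1 = 2.
r is an integer, so P10 is the value at rank 2: 1.1.

1.1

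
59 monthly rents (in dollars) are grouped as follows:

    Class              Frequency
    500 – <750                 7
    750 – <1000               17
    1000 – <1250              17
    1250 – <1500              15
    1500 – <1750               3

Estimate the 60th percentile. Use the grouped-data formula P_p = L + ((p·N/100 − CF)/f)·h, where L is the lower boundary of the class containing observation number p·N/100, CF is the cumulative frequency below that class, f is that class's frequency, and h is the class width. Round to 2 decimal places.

N = 59; target position k = 60/100 · 59 = 35.4.
Cumulative frequencies: 7, 24, 41, 56, 59.
Observation 35.4 falls in the class 1000 – <1250.
L = 1000, CF = 24, f = 17, h = 250.
P60 = 1000 + ((35.4 − 24)/17)·250 = 1000 + 167.647 = 1167.65.

1167.65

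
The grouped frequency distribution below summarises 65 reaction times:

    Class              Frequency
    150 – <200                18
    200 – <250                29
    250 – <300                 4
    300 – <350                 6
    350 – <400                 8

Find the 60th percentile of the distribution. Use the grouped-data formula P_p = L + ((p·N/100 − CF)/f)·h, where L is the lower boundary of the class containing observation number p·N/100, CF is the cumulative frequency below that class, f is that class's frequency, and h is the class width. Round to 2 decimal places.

236.21

N = 65; target position k = 60/100 · 65 = 39.
Cumulative frequencies: 18, 47, 51, 57, 65.
Observation 39 falls in the class 200 – <250.
L = 200, CF = 18, f = 29, h = 50.
P60 = 200 + ((39 − 18)/29)·50 = 200 + 36.2069 = 236.207.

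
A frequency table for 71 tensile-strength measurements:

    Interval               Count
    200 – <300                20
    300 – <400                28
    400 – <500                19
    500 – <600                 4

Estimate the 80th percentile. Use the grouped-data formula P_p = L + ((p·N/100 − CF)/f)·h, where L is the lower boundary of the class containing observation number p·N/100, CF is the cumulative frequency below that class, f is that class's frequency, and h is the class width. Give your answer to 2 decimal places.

446.32

N = 71; target position k = 80/100 · 71 = 56.8.
Cumulative frequencies: 20, 48, 67, 71.
Observation 56.8 falls in the class 400 – <500.
L = 400, CF = 48, f = 19, h = 100.
P80 = 400 + ((56.8 − 48)/19)·100 = 400 + 46.3158 = 446.316.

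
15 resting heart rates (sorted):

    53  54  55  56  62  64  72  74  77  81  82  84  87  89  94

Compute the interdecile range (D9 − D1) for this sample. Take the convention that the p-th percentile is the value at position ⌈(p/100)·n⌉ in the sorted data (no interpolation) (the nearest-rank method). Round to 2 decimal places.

35.00

n = 15.
P10: rank ⌈10/100·15⌉ = 2 → 54.
P90: rank ⌈90/100·15⌉ = 14 → 89.
Difference: 89 − 54 = 35.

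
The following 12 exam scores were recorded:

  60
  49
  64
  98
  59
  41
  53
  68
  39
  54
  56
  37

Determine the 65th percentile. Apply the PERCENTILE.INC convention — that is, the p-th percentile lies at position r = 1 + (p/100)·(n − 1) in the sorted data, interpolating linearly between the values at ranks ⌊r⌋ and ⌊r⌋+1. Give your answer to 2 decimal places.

Sorted: 37, 39, 41, 49, 53, 54, 56, 59, 60, 64, 68, 98.
n = 12.
r = 1 + (65/100)·(12 − 1) = 1 + 7.15 = 8.15.
Rank 8 is 59 and rank 9 is 60.
Interpolate: 59 + 0.15·(60 − 59) = 59 + 0.15·1 = 59.15.

59.15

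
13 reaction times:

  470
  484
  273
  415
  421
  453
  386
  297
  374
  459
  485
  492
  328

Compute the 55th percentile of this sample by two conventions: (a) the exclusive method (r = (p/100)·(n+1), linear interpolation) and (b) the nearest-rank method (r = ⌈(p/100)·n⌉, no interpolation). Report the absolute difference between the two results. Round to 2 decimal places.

Sorted: 273, 297, 328, 374, 386, 415, 421, 453, 459, 470, 484, 485, 492.
n = 13.
(a) r = 7.7; between ranks 7 (421) and 8 (453): 443.4.
(b) the nearest-rank method: rank 8 → 453.
|443.4 − 453| = 9.6.

9.60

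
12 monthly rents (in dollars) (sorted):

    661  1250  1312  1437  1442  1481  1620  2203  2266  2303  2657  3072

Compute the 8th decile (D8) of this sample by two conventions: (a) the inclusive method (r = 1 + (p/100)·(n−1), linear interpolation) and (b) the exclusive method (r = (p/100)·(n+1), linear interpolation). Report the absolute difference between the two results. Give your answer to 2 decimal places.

n = 12.
(a) r = 9.8; between ranks 9 (2266) and 10 (2303): 2295.6.
(b) r = 10.4; between ranks 10 (2303) and 11 (2657): 2444.6.
|2295.6 − 2444.6| = 149.

149.00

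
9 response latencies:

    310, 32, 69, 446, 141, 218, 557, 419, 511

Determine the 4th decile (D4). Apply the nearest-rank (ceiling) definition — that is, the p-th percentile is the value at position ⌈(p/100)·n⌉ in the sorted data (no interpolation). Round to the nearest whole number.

218

Sorted: 32, 69, 141, 218, 310, 419, 446, 511, 557.
n = 9.
Position = ⌈40/100 · 9⌉ = ⌈3.6⌉ = 4.
The value at rank 4 is 218.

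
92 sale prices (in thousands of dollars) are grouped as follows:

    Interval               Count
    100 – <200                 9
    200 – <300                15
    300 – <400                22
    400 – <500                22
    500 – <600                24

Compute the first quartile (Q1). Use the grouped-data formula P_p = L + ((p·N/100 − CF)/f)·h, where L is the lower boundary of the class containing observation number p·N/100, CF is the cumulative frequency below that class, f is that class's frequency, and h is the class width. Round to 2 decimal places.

N = 92; target position k = 25/100 · 92 = 23.
Cumulative frequencies: 9, 24, 46, 68, 92.
Observation 23 falls in the class 200 – <300.
L = 200, CF = 9, f = 15, h = 100.
P25 = 200 + ((23 − 9)/15)·100 = 200 + 93.3333 = 293.333.

293.33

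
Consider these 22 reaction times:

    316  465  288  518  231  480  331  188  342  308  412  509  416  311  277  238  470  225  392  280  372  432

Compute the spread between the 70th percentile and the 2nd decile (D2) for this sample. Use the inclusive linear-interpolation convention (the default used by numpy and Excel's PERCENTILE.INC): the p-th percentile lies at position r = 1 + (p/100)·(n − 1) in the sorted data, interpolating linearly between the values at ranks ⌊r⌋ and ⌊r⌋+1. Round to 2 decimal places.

Sorted: 188, 225, 231, 238, 277, 280, 288, 308, 311, 316, 331, 342, 372, 392, 412, 416, 432, 465, 470, 480, 509, 518.
n = 22.
P20: r = 5.2; ranks 5–6 are 277, 280; interpolating gives 277.6.
P70: r = 15.7; ranks 15–16 are 412, 416; interpolating gives 414.8.
Difference: 414.8 − 277.6 = 137.2.

137.20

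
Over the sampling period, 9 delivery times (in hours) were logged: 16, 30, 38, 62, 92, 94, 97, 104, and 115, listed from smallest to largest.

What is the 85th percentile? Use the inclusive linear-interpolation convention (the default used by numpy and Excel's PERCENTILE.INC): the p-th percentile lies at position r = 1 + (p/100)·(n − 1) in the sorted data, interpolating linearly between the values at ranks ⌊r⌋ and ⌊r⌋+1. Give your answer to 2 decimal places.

n = 9.
r = 1 + (85/100)·(9 − 1) = 1 + 6.8 = 7.8.
Rank 7 is 97 and rank 8 is 104.
Interpolate: 97 + 0.8·(104 − 97) = 97 + 0.8·7 = 102.6.

102.60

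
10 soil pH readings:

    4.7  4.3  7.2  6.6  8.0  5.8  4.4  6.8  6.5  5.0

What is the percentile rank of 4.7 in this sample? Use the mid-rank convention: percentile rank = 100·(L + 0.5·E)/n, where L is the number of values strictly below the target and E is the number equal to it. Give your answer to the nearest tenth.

25.0

Sorted: 4.3, 4.4, 4.7, 5.0, 5.8, 6.5, 6.6, 6.8, 7.2, 8.0.
Count below 4.7: L = 2; count equal: E = 1; n = 10.
Percentile rank = 100·(2 + 0.5·1)/10 = 100·2.5/10 = 25.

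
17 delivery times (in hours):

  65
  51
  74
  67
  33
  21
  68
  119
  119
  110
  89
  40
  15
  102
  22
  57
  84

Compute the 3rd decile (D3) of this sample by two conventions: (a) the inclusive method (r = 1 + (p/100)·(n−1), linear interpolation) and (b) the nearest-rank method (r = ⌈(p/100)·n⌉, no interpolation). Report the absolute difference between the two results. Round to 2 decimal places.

Sorted: 15, 21, 22, 33, 40, 51, 57, 65, 67, 68, 74, 84, 89, 102, 110, 119, 119.
n = 17.
(a) r = 5.8; between ranks 5 (40) and 6 (51): 48.8.
(b) the nearest-rank method: rank 6 → 51.
|48.8 − 51| = 2.2.

2.20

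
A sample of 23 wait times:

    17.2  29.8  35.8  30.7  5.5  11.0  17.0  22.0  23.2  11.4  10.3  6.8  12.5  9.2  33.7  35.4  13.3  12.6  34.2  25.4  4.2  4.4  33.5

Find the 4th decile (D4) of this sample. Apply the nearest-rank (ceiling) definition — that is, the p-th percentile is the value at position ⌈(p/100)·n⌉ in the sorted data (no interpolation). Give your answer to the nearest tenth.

Sorted: 4.2, 4.4, 5.5, 6.8, 9.2, 10.3, 11.0, 11.4, 12.5, 12.6, 13.3, 17.0, 17.2, 22.0, 23.2, 25.4, 29.8, 30.7, 33.5, 33.7, 34.2, 35.4, 35.8.
n = 23.
Position = ⌈40/100 · 23⌉ = ⌈9.2⌉ = 10.
The value at rank 10 is 12.6.

12.6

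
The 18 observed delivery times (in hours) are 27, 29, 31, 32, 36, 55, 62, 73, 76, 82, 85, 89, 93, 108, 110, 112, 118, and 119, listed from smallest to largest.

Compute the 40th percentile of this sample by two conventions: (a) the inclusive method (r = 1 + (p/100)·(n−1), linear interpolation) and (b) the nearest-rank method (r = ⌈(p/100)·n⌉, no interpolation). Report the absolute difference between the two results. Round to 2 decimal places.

n = 18.
(a) r = 7.8; between ranks 7 (62) and 8 (73): 70.8.
(b) the nearest-rank method: rank 8 → 73.
|70.8 − 73| = 2.2.

2.20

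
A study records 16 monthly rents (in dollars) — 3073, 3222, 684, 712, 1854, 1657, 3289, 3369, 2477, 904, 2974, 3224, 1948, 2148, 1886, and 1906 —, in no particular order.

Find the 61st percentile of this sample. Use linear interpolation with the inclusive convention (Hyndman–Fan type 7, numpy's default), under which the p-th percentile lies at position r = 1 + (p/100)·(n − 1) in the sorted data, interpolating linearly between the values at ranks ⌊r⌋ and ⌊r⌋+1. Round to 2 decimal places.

2551.55

Sorted: 684, 712, 904, 1657, 1854, 1886, 1906, 1948, 2148, 2477, 2974, 3073, 3222, 3224, 3289, 3369.
n = 16.
r = 1 + (61/100)·(16 − 1) = 1 + 9.15 = 10.15.
Rank 10 is 2477 and rank 11 is 2974.
Interpolate: 2477 + 0.15·(2974 − 2477) = 2477 + 0.15·497 = 2551.55.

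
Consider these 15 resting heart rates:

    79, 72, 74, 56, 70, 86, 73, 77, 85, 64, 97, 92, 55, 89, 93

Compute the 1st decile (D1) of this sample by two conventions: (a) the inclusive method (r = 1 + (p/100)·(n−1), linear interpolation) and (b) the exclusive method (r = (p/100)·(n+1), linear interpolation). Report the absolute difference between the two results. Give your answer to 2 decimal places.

Sorted: 55, 56, 64, 70, 72, 73, 74, 77, 79, 85, 86, 89, 92, 93, 97.
n = 15.
(a) r = 2.4; between ranks 2 (56) and 3 (64): 59.2.
(b) r = 1.6; between ranks 1 (55) and 2 (56): 55.6.
|59.2 − 55.6| = 3.6.

3.60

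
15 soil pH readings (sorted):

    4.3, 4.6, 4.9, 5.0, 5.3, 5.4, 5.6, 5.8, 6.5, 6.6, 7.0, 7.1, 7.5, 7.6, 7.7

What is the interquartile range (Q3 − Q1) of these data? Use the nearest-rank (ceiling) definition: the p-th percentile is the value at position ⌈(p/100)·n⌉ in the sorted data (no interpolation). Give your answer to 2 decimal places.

n = 15.
P25: rank ⌈25/100·15⌉ = 4 → 5.
P75: rank ⌈75/100·15⌉ = 12 → 7.1.
Difference: 7.1 − 5 = 2.1.

2.10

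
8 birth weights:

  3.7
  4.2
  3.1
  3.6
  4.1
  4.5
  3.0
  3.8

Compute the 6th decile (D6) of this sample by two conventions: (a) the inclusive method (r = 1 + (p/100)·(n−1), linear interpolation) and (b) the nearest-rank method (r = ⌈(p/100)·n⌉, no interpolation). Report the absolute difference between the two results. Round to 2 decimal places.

0.06

Sorted: 3.0, 3.1, 3.6, 3.7, 3.8, 4.1, 4.2, 4.5.
n = 8.
(a) r = 5.2; between ranks 5 (3.8) and 6 (4.1): 3.86.
(b) the nearest-rank method: rank 5 → 3.8.
|3.86 − 3.8| = 0.06.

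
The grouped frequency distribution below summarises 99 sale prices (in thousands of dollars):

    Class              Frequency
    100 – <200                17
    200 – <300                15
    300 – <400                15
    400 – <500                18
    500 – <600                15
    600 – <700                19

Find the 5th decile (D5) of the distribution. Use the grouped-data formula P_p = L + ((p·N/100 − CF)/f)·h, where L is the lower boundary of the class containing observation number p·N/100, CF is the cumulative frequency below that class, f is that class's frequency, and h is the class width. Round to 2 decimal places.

413.89

N = 99; target position k = 50/100 · 99 = 49.5.
Cumulative frequencies: 17, 32, 47, 65, 80, 99.
Observation 49.5 falls in the class 400 – <500.
L = 400, CF = 47, f = 18, h = 100.
P50 = 400 + ((49.5 − 47)/18)·100 = 400 + 13.8889 = 413.889.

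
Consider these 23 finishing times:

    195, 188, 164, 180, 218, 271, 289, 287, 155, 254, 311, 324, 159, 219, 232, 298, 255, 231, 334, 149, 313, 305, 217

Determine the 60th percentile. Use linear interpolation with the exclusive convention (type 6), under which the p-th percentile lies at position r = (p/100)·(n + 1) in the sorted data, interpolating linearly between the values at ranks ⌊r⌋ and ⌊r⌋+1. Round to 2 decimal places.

Sorted: 149, 155, 159, 164, 180, 188, 195, 217, 218, 219, 231, 232, 254, 255, 271, 287, 289, 298, 305, 311, 313, 324, 334.
n = 23.
r = (60/100)·(23 + 1) = 14.4.
Rank 14 is 255 and rank 15 is 271.
Interpolate: 255 + 0.4·(271 − 255) = 255 + 0.4·16 = 261.4.

261.40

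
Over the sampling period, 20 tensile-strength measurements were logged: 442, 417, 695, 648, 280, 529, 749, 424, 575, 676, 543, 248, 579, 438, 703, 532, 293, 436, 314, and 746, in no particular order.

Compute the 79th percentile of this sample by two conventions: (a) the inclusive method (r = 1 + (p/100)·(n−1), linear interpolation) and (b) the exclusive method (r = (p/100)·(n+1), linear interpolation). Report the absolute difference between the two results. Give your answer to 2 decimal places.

11.02

Sorted: 248, 280, 293, 314, 417, 424, 436, 438, 442, 529, 532, 543, 575, 579, 648, 676, 695, 703, 746, 749.
n = 20.
(a) r = 16.01; between ranks 16 (676) and 17 (695): 676.19.
(b) r = 16.59; between ranks 16 (676) and 17 (695): 687.21.
|676.19 − 687.21| = 11.02.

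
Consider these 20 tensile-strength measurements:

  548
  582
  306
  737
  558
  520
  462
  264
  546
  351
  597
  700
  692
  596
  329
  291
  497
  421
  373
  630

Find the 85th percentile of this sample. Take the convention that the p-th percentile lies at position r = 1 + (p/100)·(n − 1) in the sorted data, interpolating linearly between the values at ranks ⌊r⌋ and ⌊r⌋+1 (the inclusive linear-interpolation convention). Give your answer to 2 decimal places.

639.30

Sorted: 264, 291, 306, 329, 351, 373, 421, 462, 497, 520, 546, 548, 558, 582, 596, 597, 630, 692, 700, 737.
n = 20.
r = 1 + (85/100)·(20 − 1) = 1 + 16.15 = 17.15.
Rank 17 is 630 and rank 18 is 692.
Interpolate: 630 + 0.15·(692 − 630) = 630 + 0.15·62 = 639.3.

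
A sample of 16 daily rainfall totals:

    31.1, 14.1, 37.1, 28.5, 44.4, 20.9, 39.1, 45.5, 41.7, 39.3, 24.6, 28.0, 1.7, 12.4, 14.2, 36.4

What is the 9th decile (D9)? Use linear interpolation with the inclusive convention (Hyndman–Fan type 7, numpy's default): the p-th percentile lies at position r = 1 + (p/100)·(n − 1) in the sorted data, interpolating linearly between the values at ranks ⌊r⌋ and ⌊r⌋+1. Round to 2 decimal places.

43.05

Sorted: 1.7, 12.4, 14.1, 14.2, 20.9, 24.6, 28.0, 28.5, 31.1, 36.4, 37.1, 39.1, 39.3, 41.7, 44.4, 45.5.
n = 16.
r = 1 + (90/100)·(16 − 1) = 1 + 13.5 = 14.5.
Rank 14 is 41.7 and rank 15 is 44.4.
Interpolate: 41.7 + 0.5·(44.4 − 41.7) = 41.7 + 0.5·2.7 = 43.05.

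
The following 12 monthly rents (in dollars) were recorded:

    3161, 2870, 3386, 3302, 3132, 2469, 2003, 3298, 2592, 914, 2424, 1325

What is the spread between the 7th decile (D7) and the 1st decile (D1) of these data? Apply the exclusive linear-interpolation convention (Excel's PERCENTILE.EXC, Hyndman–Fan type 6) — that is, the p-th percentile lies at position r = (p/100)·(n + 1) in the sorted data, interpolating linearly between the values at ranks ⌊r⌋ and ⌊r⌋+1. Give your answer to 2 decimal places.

Sorted: 914, 1325, 2003, 2424, 2469, 2592, 2870, 3132, 3161, 3298, 3302, 3386.
n = 12.
P10: r = 1.3; ranks 1–2 are 914, 1325; interpolating gives 1037.3.
P70: r = 9.1; ranks 9–10 are 3161, 3298; interpolating gives 3174.7.
Difference: 3174.7 − 1037.3 = 2137.4.

2137.40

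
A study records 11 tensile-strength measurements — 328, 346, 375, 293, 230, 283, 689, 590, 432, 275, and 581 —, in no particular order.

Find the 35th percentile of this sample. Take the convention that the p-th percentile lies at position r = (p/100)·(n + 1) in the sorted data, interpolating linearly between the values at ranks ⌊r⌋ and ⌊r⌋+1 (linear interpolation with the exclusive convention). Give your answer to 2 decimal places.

Sorted: 230, 275, 283, 293, 328, 346, 375, 432, 581, 590, 689.
n = 11.
r = (35/100)·(11 + 1) = 4.2.
Rank 4 is 293 and rank 5 is 328.
Interpolate: 293 + 0.2·(328 − 293) = 293 + 0.2·35 = 300.

300.00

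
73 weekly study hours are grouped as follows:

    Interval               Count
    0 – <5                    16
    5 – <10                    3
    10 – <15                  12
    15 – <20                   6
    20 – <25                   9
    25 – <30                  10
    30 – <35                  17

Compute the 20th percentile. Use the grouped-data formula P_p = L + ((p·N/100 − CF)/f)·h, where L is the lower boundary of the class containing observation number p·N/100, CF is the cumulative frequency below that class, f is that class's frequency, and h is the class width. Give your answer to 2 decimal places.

4.56

N = 73; target position k = 20/100 · 73 = 14.6.
Cumulative frequencies: 16, 19, 31, 37, 46, 56, 73.
Observation 14.6 falls in the class 0 – <5.
L = 0, CF = 0, f = 16, h = 5.
P20 = 0 + ((14.6 − 0)/16)·5 = 0 + 4.5625 = 4.5625.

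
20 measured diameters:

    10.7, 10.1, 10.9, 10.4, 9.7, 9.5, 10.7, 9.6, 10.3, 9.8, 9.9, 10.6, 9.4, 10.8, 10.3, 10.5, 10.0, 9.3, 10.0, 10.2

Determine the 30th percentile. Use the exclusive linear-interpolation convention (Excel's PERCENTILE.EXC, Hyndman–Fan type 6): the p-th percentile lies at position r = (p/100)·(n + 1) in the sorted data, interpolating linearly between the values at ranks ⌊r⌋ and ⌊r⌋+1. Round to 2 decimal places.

Sorted: 9.3, 9.4, 9.5, 9.6, 9.7, 9.8, 9.9, 10.0, 10.0, 10.1, 10.2, 10.3, 10.3, 10.4, 10.5, 10.6, 10.7, 10.7, 10.8, 10.9.
n = 20.
r = (30/100)·(20 + 1) = 6.3.
Rank 6 is 9.8 and rank 7 is 9.9.
Interpolate: 9.8 + 0.3·(9.9 − 9.8) = 9.8 + 0.3·0.1 = 9.83.

9.83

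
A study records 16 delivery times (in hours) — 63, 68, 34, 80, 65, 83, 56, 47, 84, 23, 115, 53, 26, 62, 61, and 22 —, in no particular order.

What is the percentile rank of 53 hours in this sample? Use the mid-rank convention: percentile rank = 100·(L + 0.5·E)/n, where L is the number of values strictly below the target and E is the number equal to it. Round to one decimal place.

34.4

Sorted: 22, 23, 26, 34, 47, 53, 56, 61, 62, 63, 65, 68, 80, 83, 84, 115.
Count below 53: L = 5; count equal: E = 1; n = 16.
Percentile rank = 100·(5 + 0.5·1)/16 = 100·5.5/16 = 34.38.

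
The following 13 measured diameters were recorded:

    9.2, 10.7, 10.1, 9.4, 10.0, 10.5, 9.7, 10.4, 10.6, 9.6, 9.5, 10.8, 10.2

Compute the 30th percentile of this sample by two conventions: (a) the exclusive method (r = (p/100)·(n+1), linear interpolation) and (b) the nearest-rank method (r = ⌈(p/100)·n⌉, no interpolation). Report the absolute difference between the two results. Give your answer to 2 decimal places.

Sorted: 9.2, 9.4, 9.5, 9.6, 9.7, 10.0, 10.1, 10.2, 10.4, 10.5, 10.6, 10.7, 10.8.
n = 13.
(a) r = 4.2; between ranks 4 (9.6) and 5 (9.7): 9.62.
(b) the nearest-rank method: rank 4 → 9.6.
|9.62 − 9.6| = 0.02.

0.02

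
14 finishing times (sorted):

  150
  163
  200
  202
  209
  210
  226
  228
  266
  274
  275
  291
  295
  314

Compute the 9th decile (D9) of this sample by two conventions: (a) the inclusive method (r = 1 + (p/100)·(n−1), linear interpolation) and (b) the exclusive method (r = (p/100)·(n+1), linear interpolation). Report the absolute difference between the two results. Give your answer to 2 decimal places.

10.70

n = 14.
(a) r = 12.7; between ranks 12 (291) and 13 (295): 293.8.
(b) r = 13.5; between ranks 13 (295) and 14 (314): 304.5.
|293.8 − 304.5| = 10.7.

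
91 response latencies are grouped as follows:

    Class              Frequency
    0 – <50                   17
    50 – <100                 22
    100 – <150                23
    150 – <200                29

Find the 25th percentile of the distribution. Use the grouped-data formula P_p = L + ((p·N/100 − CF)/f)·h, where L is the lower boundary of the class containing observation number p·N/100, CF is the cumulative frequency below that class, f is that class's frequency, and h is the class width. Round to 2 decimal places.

63.07

N = 91; target position k = 25/100 · 91 = 22.75.
Cumulative frequencies: 17, 39, 62, 91.
Observation 22.75 falls in the class 50 – <100.
L = 50, CF = 17, f = 22, h = 50.
P25 = 50 + ((22.75 − 17)/22)·50 = 50 + 13.0682 = 63.0682.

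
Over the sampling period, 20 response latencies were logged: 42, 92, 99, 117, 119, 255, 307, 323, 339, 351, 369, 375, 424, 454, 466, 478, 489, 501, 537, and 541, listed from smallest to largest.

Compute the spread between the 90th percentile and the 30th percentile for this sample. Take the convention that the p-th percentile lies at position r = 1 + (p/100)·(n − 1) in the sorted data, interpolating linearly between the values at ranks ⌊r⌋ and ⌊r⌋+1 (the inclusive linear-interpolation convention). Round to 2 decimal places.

n = 20.
P30: r = 6.7; ranks 6–7 are 255, 307; interpolating gives 291.4.
P90: r = 18.1; ranks 18–19 are 501, 537; interpolating gives 504.6.
Difference: 504.6 − 291.4 = 213.2.

213.20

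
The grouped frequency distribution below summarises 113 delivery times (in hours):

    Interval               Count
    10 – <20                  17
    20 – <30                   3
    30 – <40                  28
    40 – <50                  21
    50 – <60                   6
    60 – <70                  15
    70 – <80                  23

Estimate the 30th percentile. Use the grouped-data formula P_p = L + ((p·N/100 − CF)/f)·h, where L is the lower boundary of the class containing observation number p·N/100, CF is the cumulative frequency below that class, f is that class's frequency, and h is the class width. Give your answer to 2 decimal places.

N = 113; target position k = 30/100 · 113 = 33.9.
Cumulative frequencies: 17, 20, 48, 69, 75, 90, 113.
Observation 33.9 falls in the class 30 – <40.
L = 30, CF = 20, f = 28, h = 10.
P30 = 30 + ((33.9 − 20)/28)·10 = 30 + 4.96429 = 34.9643.

34.96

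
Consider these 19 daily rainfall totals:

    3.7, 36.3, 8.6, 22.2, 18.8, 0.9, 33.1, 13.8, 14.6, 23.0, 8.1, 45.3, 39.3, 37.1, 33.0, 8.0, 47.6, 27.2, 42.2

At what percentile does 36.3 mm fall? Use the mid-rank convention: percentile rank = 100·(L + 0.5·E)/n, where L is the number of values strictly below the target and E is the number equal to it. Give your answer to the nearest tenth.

Sorted: 0.9, 3.7, 8.0, 8.1, 8.6, 13.8, 14.6, 18.8, 22.2, 23.0, 27.2, 33.0, 33.1, 36.3, 37.1, 39.3, 42.2, 45.3, 47.6.
Count below 36.3: L = 13; count equal: E = 1; n = 19.
Percentile rank = 100·(13 + 0.5·1)/19 = 100·13.5/19 = 71.05.

71.1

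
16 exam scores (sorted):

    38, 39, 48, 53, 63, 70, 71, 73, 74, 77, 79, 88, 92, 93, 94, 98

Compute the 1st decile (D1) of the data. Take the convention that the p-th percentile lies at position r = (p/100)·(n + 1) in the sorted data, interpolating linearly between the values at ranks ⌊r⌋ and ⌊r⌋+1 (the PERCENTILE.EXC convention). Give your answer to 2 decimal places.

n = 16.
r = (10/100)·(16 + 1) = 1.7.
Rank 1 is 38 and rank 2 is 39.
Interpolate: 38 + 0.7·(39 − 38) = 38 + 0.7·1 = 38.7.

38.70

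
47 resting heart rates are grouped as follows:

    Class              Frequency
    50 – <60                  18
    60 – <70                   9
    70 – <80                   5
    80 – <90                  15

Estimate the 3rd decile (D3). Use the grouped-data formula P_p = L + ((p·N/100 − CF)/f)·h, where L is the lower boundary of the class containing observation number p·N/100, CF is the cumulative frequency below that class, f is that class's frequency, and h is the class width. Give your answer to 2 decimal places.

57.83

N = 47; target position k = 30/100 · 47 = 14.1.
Cumulative frequencies: 18, 27, 32, 47.
Observation 14.1 falls in the class 50 – <60.
L = 50, CF = 0, f = 18, h = 10.
P30 = 50 + ((14.1 − 0)/18)·10 = 50 + 7.83333 = 57.8333.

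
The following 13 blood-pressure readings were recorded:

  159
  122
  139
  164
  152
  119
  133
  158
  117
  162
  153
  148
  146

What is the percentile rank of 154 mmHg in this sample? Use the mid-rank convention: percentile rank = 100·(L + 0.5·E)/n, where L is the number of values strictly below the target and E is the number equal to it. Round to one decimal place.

69.2

Sorted: 117, 119, 122, 133, 139, 146, 148, 152, 153, 158, 159, 162, 164.
Count below 154: L = 9; count equal: E = 0; n = 13.
Percentile rank = 100·(9 + 0.5·0)/13 = 100·9/13 = 69.23.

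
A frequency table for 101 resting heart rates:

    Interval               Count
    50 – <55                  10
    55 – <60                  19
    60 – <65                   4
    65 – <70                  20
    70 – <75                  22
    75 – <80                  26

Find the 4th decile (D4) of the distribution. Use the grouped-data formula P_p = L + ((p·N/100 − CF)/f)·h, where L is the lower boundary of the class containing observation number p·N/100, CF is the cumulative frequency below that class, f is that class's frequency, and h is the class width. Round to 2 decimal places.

66.85

N = 101; target position k = 40/100 · 101 = 40.4.
Cumulative frequencies: 10, 29, 33, 53, 75, 101.
Observation 40.4 falls in the class 65 – <70.
L = 65, CF = 33, f = 20, h = 5.
P40 = 65 + ((40.4 − 33)/20)·5 = 65 + 1.85 = 66.85.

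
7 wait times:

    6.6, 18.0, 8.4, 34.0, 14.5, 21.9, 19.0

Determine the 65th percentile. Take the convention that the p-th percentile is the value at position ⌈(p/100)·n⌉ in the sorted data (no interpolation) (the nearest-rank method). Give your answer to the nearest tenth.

Sorted: 6.6, 8.4, 14.5, 18.0, 19.0, 21.9, 34.0.
n = 7.
Position = ⌈65/100 · 7⌉ = ⌈4.55⌉ = 5.
The value at rank 5 is 19.0.

19.0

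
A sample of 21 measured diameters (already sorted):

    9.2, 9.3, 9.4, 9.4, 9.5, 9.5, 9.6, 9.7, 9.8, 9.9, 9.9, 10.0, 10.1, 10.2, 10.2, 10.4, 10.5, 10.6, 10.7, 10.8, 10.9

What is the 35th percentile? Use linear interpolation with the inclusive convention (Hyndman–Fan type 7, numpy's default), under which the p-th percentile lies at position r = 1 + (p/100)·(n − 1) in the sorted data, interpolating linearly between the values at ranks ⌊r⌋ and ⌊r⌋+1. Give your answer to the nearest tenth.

n = 21.
r = 1 + (35/100)·(21 − 1) = 1 + 7 = 8.
r is an integer, so P35 is the value at rank 8: 9.7.

9.7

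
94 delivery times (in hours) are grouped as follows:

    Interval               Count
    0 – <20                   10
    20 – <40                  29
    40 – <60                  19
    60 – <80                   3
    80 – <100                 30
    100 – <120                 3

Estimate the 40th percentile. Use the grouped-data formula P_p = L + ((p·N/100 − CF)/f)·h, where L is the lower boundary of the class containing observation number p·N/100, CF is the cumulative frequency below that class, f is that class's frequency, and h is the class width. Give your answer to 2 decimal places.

N = 94; target position k = 40/100 · 94 = 37.6.
Cumulative frequencies: 10, 39, 58, 61, 91, 94.
Observation 37.6 falls in the class 20 – <40.
L = 20, CF = 10, f = 29, h = 20.
P40 = 20 + ((37.6 − 10)/29)·20 = 20 + 19.0345 = 39.0345.

39.03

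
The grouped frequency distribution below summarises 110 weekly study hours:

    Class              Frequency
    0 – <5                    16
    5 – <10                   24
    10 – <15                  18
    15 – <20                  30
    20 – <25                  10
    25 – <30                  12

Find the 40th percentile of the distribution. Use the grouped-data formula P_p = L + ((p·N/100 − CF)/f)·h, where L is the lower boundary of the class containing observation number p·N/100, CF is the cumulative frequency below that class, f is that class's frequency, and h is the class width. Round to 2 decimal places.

N = 110; target position k = 40/100 · 110 = 44.
Cumulative frequencies: 16, 40, 58, 88, 98, 110.
Observation 44 falls in the class 10 – <15.
L = 10, CF = 40, f = 18, h = 5.
P40 = 10 + ((44 − 40)/18)·5 = 10 + 1.11111 = 11.1111.

11.11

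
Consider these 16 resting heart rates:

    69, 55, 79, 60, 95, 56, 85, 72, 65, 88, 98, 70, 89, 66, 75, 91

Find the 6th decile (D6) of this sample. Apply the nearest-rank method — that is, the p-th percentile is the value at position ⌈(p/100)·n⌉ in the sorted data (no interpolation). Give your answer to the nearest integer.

Sorted: 55, 56, 60, 65, 66, 69, 70, 72, 75, 79, 85, 88, 89, 91, 95, 98.
n = 16.
Position = ⌈60/100 · 16⌉ = ⌈9.6⌉ = 10.
The value at rank 10 is 79.

79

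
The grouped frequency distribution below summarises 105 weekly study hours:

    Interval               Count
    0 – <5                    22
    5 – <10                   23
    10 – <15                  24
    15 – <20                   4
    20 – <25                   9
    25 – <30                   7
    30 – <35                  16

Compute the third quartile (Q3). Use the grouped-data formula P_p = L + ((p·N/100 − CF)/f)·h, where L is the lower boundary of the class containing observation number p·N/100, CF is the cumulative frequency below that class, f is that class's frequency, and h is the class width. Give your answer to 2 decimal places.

N = 105; target position k = 75/100 · 105 = 78.75.
Cumulative frequencies: 22, 45, 69, 73, 82, 89, 105.
Observation 78.75 falls in the class 20 – <25.
L = 20, CF = 73, f = 9, h = 5.
P75 = 20 + ((78.75 − 73)/9)·5 = 20 + 3.19444 = 23.1944.

23.19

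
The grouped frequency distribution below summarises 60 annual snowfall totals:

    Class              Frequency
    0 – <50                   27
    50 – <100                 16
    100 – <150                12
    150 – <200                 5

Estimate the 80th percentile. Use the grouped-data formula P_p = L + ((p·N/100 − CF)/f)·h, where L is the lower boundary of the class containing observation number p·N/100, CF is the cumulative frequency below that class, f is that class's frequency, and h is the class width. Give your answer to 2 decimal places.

120.83

N = 60; target position k = 80/100 · 60 = 48.
Cumulative frequencies: 27, 43, 55, 60.
Observation 48 falls in the class 100 – <150.
L = 100, CF = 43, f = 12, h = 50.
P80 = 100 + ((48 − 43)/12)·50 = 100 + 20.8333 = 120.833.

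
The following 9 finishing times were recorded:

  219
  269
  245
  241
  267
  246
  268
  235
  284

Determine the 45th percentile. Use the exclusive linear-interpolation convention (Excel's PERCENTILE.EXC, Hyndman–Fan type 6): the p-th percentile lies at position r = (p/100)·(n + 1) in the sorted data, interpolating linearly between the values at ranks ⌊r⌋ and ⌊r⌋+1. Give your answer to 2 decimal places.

Sorted: 219, 235, 241, 245, 246, 267, 268, 269, 284.
n = 9.
r = (45/100)·(9 + 1) = 4.5.
Rank 4 is 245 and rank 5 is 246.
Interpolate: 245 + 0.5·(246 − 245) = 245 + 0.5·1 = 245.5.

245.50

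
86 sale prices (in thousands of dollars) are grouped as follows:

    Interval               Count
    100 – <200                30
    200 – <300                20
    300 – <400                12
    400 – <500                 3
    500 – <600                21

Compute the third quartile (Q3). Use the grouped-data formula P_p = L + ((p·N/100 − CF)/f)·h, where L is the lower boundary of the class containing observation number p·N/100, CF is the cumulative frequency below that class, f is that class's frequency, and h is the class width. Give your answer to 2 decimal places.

N = 86; target position k = 75/100 · 86 = 64.5.
Cumulative frequencies: 30, 50, 62, 65, 86.
Observation 64.5 falls in the class 400 – <500.
L = 400, CF = 62, f = 3, h = 100.
P75 = 400 + ((64.5 − 62)/3)·100 = 400 + 83.3333 = 483.333.

483.33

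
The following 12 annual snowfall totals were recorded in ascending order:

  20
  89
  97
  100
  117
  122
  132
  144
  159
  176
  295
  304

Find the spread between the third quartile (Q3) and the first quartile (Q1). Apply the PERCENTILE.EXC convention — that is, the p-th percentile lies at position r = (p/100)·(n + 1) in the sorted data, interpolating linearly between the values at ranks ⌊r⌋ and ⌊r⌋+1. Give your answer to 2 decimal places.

n = 12.
P25: r = 3.25; ranks 3–4 are 97, 100; interpolating gives 97.75.
P75: r = 9.75; ranks 9–10 are 159, 176; interpolating gives 171.75.
Difference: 171.75 − 97.75 = 74.

74.00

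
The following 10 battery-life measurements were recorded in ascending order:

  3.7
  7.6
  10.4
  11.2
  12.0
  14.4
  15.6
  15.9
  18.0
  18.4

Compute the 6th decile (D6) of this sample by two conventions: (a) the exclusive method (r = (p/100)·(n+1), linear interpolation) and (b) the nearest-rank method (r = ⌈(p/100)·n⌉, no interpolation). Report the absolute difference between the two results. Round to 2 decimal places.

0.72

n = 10.
(a) r = 6.6; between ranks 6 (14.4) and 7 (15.6): 15.12.
(b) the nearest-rank method: rank 6 → 14.4.
|15.12 − 14.4| = 0.72.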